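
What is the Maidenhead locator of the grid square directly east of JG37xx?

JG47ax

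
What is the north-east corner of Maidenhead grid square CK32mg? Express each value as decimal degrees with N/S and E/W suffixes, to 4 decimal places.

Field C=2, K=10: +2·20° lon, +10·10° lat → SW at lon -140°, lat 10°.
Square 3, 2: +3·2° lon, +2·1° lat → SW at lon -134°, lat 12°.
Subsquare m=12, g=6: +12·0.0833333° lon, +6·0.0416667° lat → SW at lon -133°, lat 12.25°.
Cell spans 0.0833333° lon × 0.0416667° lat. NE corner is SW corner plus one full cell.
latitude 12.2917° N, longitude 132.9167° W.

12.2917° N, 132.9167° W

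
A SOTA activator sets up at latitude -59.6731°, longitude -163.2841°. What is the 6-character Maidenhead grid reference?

Offset from 180°W / 90°S: lon 16.7159°, lat 30.3269°.
Field: 16.7159/20 → 0 → A, 30.3269/10 → 3 → D; chars AD.
Square: 16.7159/2 → 8, 0.3269/1 → 0; chars 80.
Subsquare: 0.7159/0.0833333 → 8 → i, 0.3269/0.0416667 → 7 → h; chars ih.

AD80ih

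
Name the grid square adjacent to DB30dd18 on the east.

DB30dd28

Longitude extended square 1; +1 → 2.
The latitude characters are unchanged.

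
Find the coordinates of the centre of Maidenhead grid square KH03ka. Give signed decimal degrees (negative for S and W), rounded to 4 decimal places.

Field K=10, H=7: +10·20° lon, +7·10° lat → SW at lon 20°, lat -20°.
Square 0, 3: +0·2° lon, +3·1° lat → SW at lon 20°, lat -17°.
Subsquare k=10, a=0: +10·0.0833333° lon, +0·0.0416667° lat → SW at lon 20.8333°, lat -17°.
Cell spans 0.0833333° lon × 0.0416667° lat. Centre is SW corner plus half of each.
latitude -16.9792, longitude 20.8750.

-16.9792, 20.8750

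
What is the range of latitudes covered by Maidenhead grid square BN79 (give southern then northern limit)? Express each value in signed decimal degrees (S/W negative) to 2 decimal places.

49.00, 50.00

Field B=1, N=13: +1·20° lon, +13·10° lat → SW at lon -160°, lat 40°.
Square 7, 9: +7·2° lon, +9·1° lat → SW at lon -146°, lat 49°.
Cell spans 2° lon × 1° lat.
south 49.00, north 50.00.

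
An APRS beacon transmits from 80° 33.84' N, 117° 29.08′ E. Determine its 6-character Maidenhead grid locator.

Shift to the Maidenhead origin (180°W, 90°S): lon 297.4847, lat 170.5640.
Field (20°×10°, letters A–R): lon ⌊297.4847/20⌋ = 14 → O; lat ⌊170.5640/10⌋ = 17 → R.
Square (2°×1°, digits 0–9): lon ⌊17.4847/2⌋ = 8; lat ⌊0.5640/1⌋ = 0.
Subsquare (5′×2.5′, letters a–x): lon ⌊1.4847/0.0833333⌋ = 17 → r; lat ⌊0.5640/0.0416667⌋ = 13 → n.

OR80rn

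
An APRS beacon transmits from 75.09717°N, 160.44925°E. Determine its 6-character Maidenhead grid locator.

RQ05fc

Add 180° to longitude and 90° to latitude: 340.4493, 165.0972.
Field: lon ⌊340.4493/20⌋ = 17 → R; lat ⌊165.0972/10⌋ = 16 → Q.
Square: lon ⌊0.4493/2⌋ = 0; lat ⌊5.0972/1⌋ = 5.
Subsquare: lon ⌊0.4493/0.0833333⌋ = 5 → f; lat ⌊0.0972/0.0416667⌋ = 2 → c.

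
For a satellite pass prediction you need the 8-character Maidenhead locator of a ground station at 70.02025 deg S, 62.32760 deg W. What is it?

FB89ux05

Offset from 180°W / 90°S: lon 117.67240°, lat 19.97975°.
Field (20°×10°, letters A–R): lon ⌊117.67240/20⌋ = 5 → F; lat ⌊19.97975/10⌋ = 1 → B.
Square (2°×1°, digits 0–9): lon ⌊17.67240/2⌋ = 8; lat ⌊9.97975/1⌋ = 9.
Subsquare (5′×2.5′, letters a–x): lon ⌊1.67240/0.0833333⌋ = 20 → u; lat ⌊0.97975/0.0416667⌋ = 23 → x.
Extended square (30″×15″, digits 0–9): lon ⌊0.00573/0.00833333⌋ = 0; lat ⌊0.02142/0.00416667⌋ = 5.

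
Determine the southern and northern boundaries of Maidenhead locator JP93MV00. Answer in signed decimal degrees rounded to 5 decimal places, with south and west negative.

Field J=9, P=15: +9·20° lon, +15·10° lat → SW at lon 0°, lat 60°.
Square 9, 3: +9·2° lon, +3·1° lat → SW at lon 18°, lat 63°.
Subsquare m=12, v=21: +12·0.0833333° lon, +21·0.0416667° lat → SW at lon 19°, lat 63.875°.
Extended square 0, 0: +0·0.00833333° lon, +0·0.00416667° lat → SW at lon 19°, lat 63.875°.
Cell spans 0.00833333° lon × 0.00416667° lat.
south 63.87500, north 63.87917.

63.87500, 63.87917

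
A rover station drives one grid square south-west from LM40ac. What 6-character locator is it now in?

LM30xb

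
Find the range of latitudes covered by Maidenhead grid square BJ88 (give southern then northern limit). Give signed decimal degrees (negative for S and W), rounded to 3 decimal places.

8.000, 9.000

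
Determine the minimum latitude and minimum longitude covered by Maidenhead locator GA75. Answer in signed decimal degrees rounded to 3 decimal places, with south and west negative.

Field G=6, A=0: +6·20° lon, +0·10° lat → SW at lon -60°, lat -90°.
Square 7, 5: +7·2° lon, +5·1° lat → SW at lon -46°, lat -85°.
latitude -85.000, longitude -46.000.

-85.000, -46.000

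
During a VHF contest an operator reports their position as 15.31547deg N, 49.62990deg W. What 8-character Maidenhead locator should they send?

Add 180° to longitude and 90° to latitude: 130.37010, 105.31547.
Field: 130.37010/20 → 6 → G, 105.31547/10 → 10 → K; chars GK.
Square: 10.37010/2 → 5, 5.31547/1 → 5; chars 55.
Subsquare: 0.37010/0.0833333 → 4 → e, 0.31547/0.0416667 → 7 → h; chars eh.
Extended square: 0.03677/0.00833333 → 4, 0.02380/0.00416667 → 5; chars 45.

GK55eh45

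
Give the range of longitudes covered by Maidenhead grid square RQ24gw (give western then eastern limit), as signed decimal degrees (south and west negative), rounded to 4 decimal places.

164.5000, 164.5833

Field R=17, Q=16: +17·20° lon, +16·10° lat → SW at lon 160°, lat 70°.
Square 2, 4: +2·2° lon, +4·1° lat → SW at lon 164°, lat 74°.
Subsquare g=6, w=22: +6·0.0833333° lon, +22·0.0416667° lat → SW at lon 164.5°, lat 74.9167°.
Cell spans 0.0833333° lon × 0.0416667° lat.
west 164.5000, east 164.5833.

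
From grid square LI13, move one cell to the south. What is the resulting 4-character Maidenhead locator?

Latitude square 3; −1 → 2.
The longitude characters are unchanged.

LI12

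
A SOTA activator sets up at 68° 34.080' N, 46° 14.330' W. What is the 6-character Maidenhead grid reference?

Add 180° to longitude and 90° to latitude: 133.7612, 158.5680.
Field (20°×10°, letters A–R): lon ⌊133.7612/20⌋ = 6 → G; lat ⌊158.5680/10⌋ = 15 → P.
Square (2°×1°, digits 0–9): lon ⌊13.7612/2⌋ = 6; lat ⌊8.5680/1⌋ = 8.
Subsquare (5′×2.5′, letters a–x): lon ⌊1.7612/0.0833333⌋ = 21 → v; lat ⌊0.5680/0.0416667⌋ = 13 → n.

GP68vn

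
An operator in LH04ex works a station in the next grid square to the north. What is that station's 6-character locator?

LH05ea

Latitude subsquare x = 23; +1 → 24, wraps to 0 = a, carry into square.
Latitude square 4; +1 → 5.
The longitude characters are unchanged.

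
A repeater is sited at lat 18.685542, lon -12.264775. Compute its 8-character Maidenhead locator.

Offset from 180°W / 90°S: lon 167.73523°, lat 108.68554°.
Field (20°×10°, letters A–R): lon ⌊167.73523/20⌋ = 8 → I; lat ⌊108.68554/10⌋ = 10 → K.
Square (2°×1°, digits 0–9): lon ⌊7.73523/2⌋ = 3; lat ⌊8.68554/1⌋ = 8.
Subsquare (5′×2.5′, letters a–x): lon ⌊1.73523/0.0833333⌋ = 20 → u; lat ⌊0.68554/0.0416667⌋ = 16 → q.
Extended square (30″×15″, digits 0–9): lon ⌊0.06856/0.00833333⌋ = 8; lat ⌊0.01888/0.00416667⌋ = 4.

IK38uq84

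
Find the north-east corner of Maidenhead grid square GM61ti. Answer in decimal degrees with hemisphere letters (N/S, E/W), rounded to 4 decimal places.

Field G=6, M=12: +6·20° lon, +12·10° lat → SW at lon -60°, lat 30°.
Square 6, 1: +6·2° lon, +1·1° lat → SW at lon -48°, lat 31°.
Subsquare t=19, i=8: +19·0.0833333° lon, +8·0.0416667° lat → SW at lon -46.4167°, lat 31.3333°.
Cell spans 0.0833333° lon × 0.0416667° lat. NE corner is SW corner plus one full cell.
latitude 31.3750° N, longitude 46.3333° W.

31.3750° N, 46.3333° W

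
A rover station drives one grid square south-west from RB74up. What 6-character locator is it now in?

Longitude subsquare u = 20; −1 → 19 = t.
Latitude subsquare p = 15; −1 → 14 = o.

RB74to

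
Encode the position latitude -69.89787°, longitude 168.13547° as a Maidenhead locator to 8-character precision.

Offset from 180°W / 90°S: lon 348.13547°, lat 20.10213°.
Field: 348.13547/20 → 17 → R, 20.10213/10 → 2 → C; chars RC.
Square: 8.13547/2 → 4, 0.10213/1 → 0; chars 40.
Subsquare: 0.13547/0.0833333 → 1 → b, 0.10213/0.0416667 → 2 → c; chars bc.
Extended square: 0.05214/0.00833333 → 6, 0.01880/0.00416667 → 4; chars 64.

RC40bc64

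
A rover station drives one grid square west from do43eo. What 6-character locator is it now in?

DO43do

Longitude subsquare e = 4; −1 → 3 = d.
The latitude characters are unchanged.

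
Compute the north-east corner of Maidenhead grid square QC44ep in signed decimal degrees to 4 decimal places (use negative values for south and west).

Field Q=16, C=2: +16·20° lon, +2·10° lat → SW at lon 140°, lat -70°.
Square 4, 4: +4·2° lon, +4·1° lat → SW at lon 148°, lat -66°.
Subsquare e=4, p=15: +4·0.0833333° lon, +15·0.0416667° lat → SW at lon 148.333°, lat -65.375°.
Cell spans 0.0833333° lon × 0.0416667° lat. NE corner is SW corner plus one full cell.
latitude -65.3333, longitude 148.4167.

-65.3333, 148.4167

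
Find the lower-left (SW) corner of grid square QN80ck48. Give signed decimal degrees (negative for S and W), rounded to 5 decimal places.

Field Q=16, N=13: +16·20° lon, +13·10° lat → SW at lon 140°, lat 40°.
Square 8, 0: +8·2° lon, +0·1° lat → SW at lon 156°, lat 40°.
Subsquare c=2, k=10: +2·0.0833333° lon, +10·0.0416667° lat → SW at lon 156.167°, lat 40.4167°.
Extended square 4, 8: +4·0.00833333° lon, +8·0.00416667° lat → SW at lon 156.2°, lat 40.45°.
latitude 40.45000, longitude 156.20000.

40.45000, 156.20000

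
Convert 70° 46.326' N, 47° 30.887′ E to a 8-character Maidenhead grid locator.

Shift to the Maidenhead origin (180°W, 90°S): lon 227.51478, lat 160.77210.
Field (20°×10°, letters A–R): 227.51478/20 → 11 → L, 160.77210/10 → 16 → Q; chars LQ.
Square (2°×1°, digits 0–9): 7.51478/2 → 3, 0.77210/1 → 0; chars 30.
Subsquare (5′×2.5′, letters a–x): 1.51478/0.0833333 → 18 → s, 0.77210/0.0416667 → 18 → s; chars ss.
Extended square (30″×15″, digits 0–9): 0.01478/0.00833333 → 1, 0.02210/0.00416667 → 5; chars 15.

LQ30ss15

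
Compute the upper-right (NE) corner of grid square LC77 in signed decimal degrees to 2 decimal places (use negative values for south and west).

Field L=11, C=2: +11·20° lon, +2·10° lat → SW at lon 40°, lat -70°.
Square 7, 7: +7·2° lon, +7·1° lat → SW at lon 54°, lat -63°.
Cell spans 2° lon × 1° lat. NE corner is SW corner plus one full cell.
latitude -62.00, longitude 56.00.

-62.00, 56.00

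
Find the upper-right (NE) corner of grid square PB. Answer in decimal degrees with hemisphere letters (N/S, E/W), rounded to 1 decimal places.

Field P=15, B=1: +15·20° lon, +1·10° lat → SW at lon 120°, lat -80°.
Cell spans 20° lon × 10° lat. NE corner is SW corner plus one full cell.
latitude 70.0° S, longitude 140.0° E.

70.0° S, 140.0° E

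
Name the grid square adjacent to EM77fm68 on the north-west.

Longitude extended square 6; −1 → 5.
Latitude extended square 8; +1 → 9.

EM77fm59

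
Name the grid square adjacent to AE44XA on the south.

Latitude subsquare a = 0; −1 → -1, wraps to 23 = x, carry into square.
Latitude square 4; −1 → 3.
The longitude characters are unchanged.

AE43xx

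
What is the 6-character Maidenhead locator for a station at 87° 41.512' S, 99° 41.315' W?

Offset from 180°W / 90°S: lon 80.3114°, lat 2.3081°.
Field: 80.3114/20 → 4 → E, 2.3081/10 → 0 → A; chars EA.
Square: 0.3114/2 → 0, 2.3081/1 → 2; chars 02.
Subsquare: 0.3114/0.0833333 → 3 → d, 0.3081/0.0416667 → 7 → h; chars dh.

EA02dh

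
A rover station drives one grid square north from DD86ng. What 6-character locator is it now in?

DD86nh

Latitude subsquare g = 6; +1 → 7 = h.
The longitude characters are unchanged.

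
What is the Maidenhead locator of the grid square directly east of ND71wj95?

ND71xj05

Longitude extended square 9; +1 → 10, wraps to 0, carry into subsquare.
Longitude subsquare w = 22; +1 → 23 = x.
The latitude characters are unchanged.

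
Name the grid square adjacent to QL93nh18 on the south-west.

QL93nh07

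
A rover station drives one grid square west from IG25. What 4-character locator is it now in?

Longitude square 2; −1 → 1.
The latitude characters are unchanged.

IG15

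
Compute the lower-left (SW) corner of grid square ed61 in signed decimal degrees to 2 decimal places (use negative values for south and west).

-59.00, -88.00

Field E=4, D=3: +4·20° lon, +3·10° lat → SW at lon -100°, lat -60°.
Square 6, 1: +6·2° lon, +1·1° lat → SW at lon -88°, lat -59°.
latitude -59.00, longitude -88.00.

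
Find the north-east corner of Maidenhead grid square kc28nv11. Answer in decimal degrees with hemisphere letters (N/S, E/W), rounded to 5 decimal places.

Field K=10, C=2: +10·20° lon, +2·10° lat → SW at lon 20°, lat -70°.
Square 2, 8: +2·2° lon, +8·1° lat → SW at lon 24°, lat -62°.
Subsquare n=13, v=21: +13·0.0833333° lon, +21·0.0416667° lat → SW at lon 25.0833°, lat -61.125°.
Extended square 1, 1: +1·0.00833333° lon, +1·0.00416667° lat → SW at lon 25.0917°, lat -61.1208°.
Cell spans 0.00833333° lon × 0.00416667° lat. NE corner is SW corner plus one full cell.
latitude 61.11667° S, longitude 25.10000° E.

61.11667° S, 25.10000° E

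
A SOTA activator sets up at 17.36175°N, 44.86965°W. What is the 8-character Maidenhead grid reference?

GK77ni56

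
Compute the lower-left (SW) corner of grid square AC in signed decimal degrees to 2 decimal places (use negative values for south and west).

Field A=0, C=2: +0·20° lon, +2·10° lat → SW at lon -180°, lat -70°.
latitude -70.00, longitude -180.00.

-70.00, -180.00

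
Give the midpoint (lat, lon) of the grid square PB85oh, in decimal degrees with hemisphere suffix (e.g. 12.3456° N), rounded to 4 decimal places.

74.6875° S, 137.2083° E

Field P=15, B=1: +15·20° lon, +1·10° lat → SW at lon 120°, lat -80°.
Square 8, 5: +8·2° lon, +5·1° lat → SW at lon 136°, lat -75°.
Subsquare o=14, h=7: +14·0.0833333° lon, +7·0.0416667° lat → SW at lon 137.167°, lat -74.7083°.
Cell spans 0.0833333° lon × 0.0416667° lat. Centre is SW corner plus half of each.
latitude 74.6875° S, longitude 137.2083° E.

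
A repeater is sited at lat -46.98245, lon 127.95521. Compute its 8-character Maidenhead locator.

PE33xa44

Shift to the Maidenhead origin (180°W, 90°S): lon 307.95521, lat 43.01755.
Field (20°×10°, letters A–R): lon ⌊307.95521/20⌋ = 15 → P; lat ⌊43.01755/10⌋ = 4 → E.
Square (2°×1°, digits 0–9): lon ⌊7.95521/2⌋ = 3; lat ⌊3.01755/1⌋ = 3.
Subsquare (5′×2.5′, letters a–x): lon ⌊1.95521/0.0833333⌋ = 23 → x; lat ⌊0.01755/0.0416667⌋ = 0 → a.
Extended square (30″×15″, digits 0–9): lon ⌊0.03854/0.00833333⌋ = 4; lat ⌊0.01755/0.00416667⌋ = 4.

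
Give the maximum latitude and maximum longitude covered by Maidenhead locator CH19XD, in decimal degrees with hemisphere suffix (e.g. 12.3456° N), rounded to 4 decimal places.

10.8333° S, 136.0000° W

Field C=2, H=7: +2·20° lon, +7·10° lat → SW at lon -140°, lat -20°.
Square 1, 9: +1·2° lon, +9·1° lat → SW at lon -138°, lat -11°.
Subsquare x=23, d=3: +23·0.0833333° lon, +3·0.0416667° lat → SW at lon -136.083°, lat -10.875°.
Cell spans 0.0833333° lon × 0.0416667° lat. NE corner is SW corner plus one full cell.
latitude 10.8333° S, longitude 136.0000° W.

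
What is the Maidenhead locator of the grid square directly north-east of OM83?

OM94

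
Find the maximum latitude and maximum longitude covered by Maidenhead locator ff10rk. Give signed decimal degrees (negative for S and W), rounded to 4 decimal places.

-39.5417, -76.5000

Field F=5, F=5: +5·20° lon, +5·10° lat → SW at lon -80°, lat -40°.
Square 1, 0: +1·2° lon, +0·1° lat → SW at lon -78°, lat -40°.
Subsquare r=17, k=10: +17·0.0833333° lon, +10·0.0416667° lat → SW at lon -76.5833°, lat -39.5833°.
Cell spans 0.0833333° lon × 0.0416667° lat. NE corner is SW corner plus one full cell.
latitude -39.5417, longitude -76.5000.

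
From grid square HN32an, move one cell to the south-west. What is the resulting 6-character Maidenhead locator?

HN22xm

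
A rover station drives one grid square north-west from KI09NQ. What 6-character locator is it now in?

KI09mr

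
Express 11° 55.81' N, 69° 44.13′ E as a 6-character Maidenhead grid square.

Add 180° to longitude and 90° to latitude: 249.7355, 101.9302.
Field: lon ⌊249.7355/20⌋ = 12 → M; lat ⌊101.9302/10⌋ = 10 → K.
Square: lon ⌊9.7355/2⌋ = 4; lat ⌊1.9302/1⌋ = 1.
Subsquare: lon ⌊1.7355/0.0833333⌋ = 20 → u; lat ⌊0.9302/0.0416667⌋ = 22 → w.

MK41uw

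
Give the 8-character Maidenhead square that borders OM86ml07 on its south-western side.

OM86ll96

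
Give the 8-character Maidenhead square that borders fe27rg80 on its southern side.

FE27rf89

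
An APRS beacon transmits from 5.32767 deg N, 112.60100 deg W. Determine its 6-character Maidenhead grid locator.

DJ35qh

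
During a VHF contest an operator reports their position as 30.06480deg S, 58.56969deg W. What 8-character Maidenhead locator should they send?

GF09rw14

Add 180° to longitude and 90° to latitude: 121.43031, 59.93520.
Field: 121.43031/20 → 6 → G, 59.93520/10 → 5 → F; chars GF.
Square: 1.43031/2 → 0, 9.93520/1 → 9; chars 09.
Subsquare: 1.43031/0.0833333 → 17 → r, 0.93520/0.0416667 → 22 → w; chars rw.
Extended square: 0.01364/0.00833333 → 1, 0.01853/0.00416667 → 4; chars 14.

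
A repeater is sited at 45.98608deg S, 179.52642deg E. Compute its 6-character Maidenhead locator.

RE94sa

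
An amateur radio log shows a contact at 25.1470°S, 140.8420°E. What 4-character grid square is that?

Add 180° to longitude and 90° to latitude: 320.84, 64.85.
Field: lon ⌊320.84/20⌋ = 16 → Q; lat ⌊64.85/10⌋ = 6 → G.
Square: lon ⌊0.84/2⌋ = 0; lat ⌊4.85/1⌋ = 4.

QG04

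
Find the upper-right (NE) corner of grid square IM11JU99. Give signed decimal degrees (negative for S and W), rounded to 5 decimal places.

31.87500, -17.16667

Field I=8, M=12: +8·20° lon, +12·10° lat → SW at lon -20°, lat 30°.
Square 1, 1: +1·2° lon, +1·1° lat → SW at lon -18°, lat 31°.
Subsquare j=9, u=20: +9·0.0833333° lon, +20·0.0416667° lat → SW at lon -17.25°, lat 31.8333°.
Extended square 9, 9: +9·0.00833333° lon, +9·0.00416667° lat → SW at lon -17.175°, lat 31.8708°.
Cell spans 0.00833333° lon × 0.00416667° lat. NE corner is SW corner plus one full cell.
latitude 31.87500, longitude -17.16667.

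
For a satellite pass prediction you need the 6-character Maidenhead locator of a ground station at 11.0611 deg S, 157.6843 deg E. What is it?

QH88uw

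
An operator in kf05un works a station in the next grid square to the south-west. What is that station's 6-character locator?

Longitude subsquare u = 20; −1 → 19 = t.
Latitude subsquare n = 13; −1 → 12 = m.

KF05tm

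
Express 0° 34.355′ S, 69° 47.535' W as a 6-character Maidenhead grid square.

FI59ck

Offset from 180°W / 90°S: lon 110.2078°, lat 89.4274°.
Field: 110.2078/20 → 5 → F, 89.4274/10 → 8 → I; chars FI.
Square: 10.2078/2 → 5, 9.4274/1 → 9; chars 59.
Subsquare: 0.2078/0.0833333 → 2 → c, 0.4274/0.0416667 → 10 → k; chars ck.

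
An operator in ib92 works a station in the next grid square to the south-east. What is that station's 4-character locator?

JB01

Longitude square 9; +1 → 10, wraps to 0, carry into field.
Longitude field I = 8; +1 → 9 = J.
Latitude square 2; −1 → 1.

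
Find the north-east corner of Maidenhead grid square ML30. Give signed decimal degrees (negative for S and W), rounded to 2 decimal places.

21.00, 68.00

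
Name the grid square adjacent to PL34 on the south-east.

Longitude square 3; +1 → 4.
Latitude square 4; −1 → 3.

PL43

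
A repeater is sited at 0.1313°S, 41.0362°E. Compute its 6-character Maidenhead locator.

LI09mu

Add 180° to longitude and 90° to latitude: 221.0362, 89.8687.
Field: lon ⌊221.0362/20⌋ = 11 → L; lat ⌊89.8687/10⌋ = 8 → I.
Square: lon ⌊1.0362/2⌋ = 0; lat ⌊9.8687/1⌋ = 9.
Subsquare: lon ⌊1.0362/0.0833333⌋ = 12 → m; lat ⌊0.8687/0.0416667⌋ = 20 → u.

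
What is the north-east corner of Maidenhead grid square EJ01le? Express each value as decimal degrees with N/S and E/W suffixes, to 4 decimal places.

1.2083° N, 99.0000° W

Field E=4, J=9: +4·20° lon, +9·10° lat → SW at lon -100°, lat 0°.
Square 0, 1: +0·2° lon, +1·1° lat → SW at lon -100°, lat 1°.
Subsquare l=11, e=4: +11·0.0833333° lon, +4·0.0416667° lat → SW at lon -99.0833°, lat 1.16667°.
Cell spans 0.0833333° lon × 0.0416667° lat. NE corner is SW corner plus one full cell.
latitude 1.2083° N, longitude 99.0000° W.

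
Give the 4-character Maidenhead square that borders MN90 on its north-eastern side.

Longitude square 9; +1 → 10, wraps to 0, carry into field.
Longitude field M = 12; +1 → 13 = N.
Latitude square 0; +1 → 1.

NN01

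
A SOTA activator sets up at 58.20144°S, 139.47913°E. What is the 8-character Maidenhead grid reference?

Shift to the Maidenhead origin (180°W, 90°S): lon 319.47913, lat 31.79856.
Field: lon ⌊319.47913/20⌋ = 15 → P; lat ⌊31.79856/10⌋ = 3 → D.
Square: lon ⌊19.47913/2⌋ = 9; lat ⌊1.79856/1⌋ = 1.
Subsquare: lon ⌊1.47913/0.0833333⌋ = 17 → r; lat ⌊0.79856/0.0416667⌋ = 19 → t.
Extended square: lon ⌊0.06246/0.00833333⌋ = 7; lat ⌊0.00689/0.00416667⌋ = 1.

PD91rt71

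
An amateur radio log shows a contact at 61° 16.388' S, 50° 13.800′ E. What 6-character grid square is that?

LC58cr

Offset from 180°W / 90°S: lon 230.2300°, lat 28.7269°.
Field: 230.2300/20 → 11 → L, 28.7269/10 → 2 → C; chars LC.
Square: 10.2300/2 → 5, 8.7269/1 → 8; chars 58.
Subsquare: 0.2300/0.0833333 → 2 → c, 0.7269/0.0416667 → 17 → r; chars cr.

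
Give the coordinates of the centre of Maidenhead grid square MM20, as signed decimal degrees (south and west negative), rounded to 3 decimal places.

Field M=12, M=12: +12·20° lon, +12·10° lat → SW at lon 60°, lat 30°.
Square 2, 0: +2·2° lon, +0·1° lat → SW at lon 64°, lat 30°.
Cell spans 2° lon × 1° lat. Centre is SW corner plus half of each.
latitude 30.500, longitude 65.000.

30.500, 65.000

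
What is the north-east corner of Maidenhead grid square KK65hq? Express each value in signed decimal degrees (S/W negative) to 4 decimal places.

15.7083, 32.6667

Field K=10, K=10: +10·20° lon, +10·10° lat → SW at lon 20°, lat 10°.
Square 6, 5: +6·2° lon, +5·1° lat → SW at lon 32°, lat 15°.
Subsquare h=7, q=16: +7·0.0833333° lon, +16·0.0416667° lat → SW at lon 32.5833°, lat 15.6667°.
Cell spans 0.0833333° lon × 0.0416667° lat. NE corner is SW corner plus one full cell.
latitude 15.7083, longitude 32.6667.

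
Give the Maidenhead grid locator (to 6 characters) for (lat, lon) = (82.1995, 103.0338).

OR12me

Add 180° to longitude and 90° to latitude: 283.0338, 172.1995.
Field: 283.0338/20 → 14 → O, 172.1995/10 → 17 → R; chars OR.
Square: 3.0338/2 → 1, 2.1995/1 → 2; chars 12.
Subsquare: 1.0338/0.0833333 → 12 → m, 0.1995/0.0416667 → 4 → e; chars me.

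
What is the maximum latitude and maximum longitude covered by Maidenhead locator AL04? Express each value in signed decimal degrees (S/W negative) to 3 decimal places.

25.000, -178.000

Field A=0, L=11: +0·20° lon, +11·10° lat → SW at lon -180°, lat 20°.
Square 0, 4: +0·2° lon, +4·1° lat → SW at lon -180°, lat 24°.
Cell spans 2° lon × 1° lat. NE corner is SW corner plus one full cell.
latitude 25.000, longitude -178.000.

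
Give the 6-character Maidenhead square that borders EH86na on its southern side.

EH85nx

Latitude subsquare a = 0; −1 → -1, wraps to 23 = x, carry into square.
Latitude square 6; −1 → 5.
The longitude characters are unchanged.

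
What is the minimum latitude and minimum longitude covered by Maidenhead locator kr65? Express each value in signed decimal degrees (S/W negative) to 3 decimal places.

85.000, 32.000

Field K=10, R=17: +10·20° lon, +17·10° lat → SW at lon 20°, lat 80°.
Square 6, 5: +6·2° lon, +5·1° lat → SW at lon 32°, lat 85°.
latitude 85.000, longitude 32.000.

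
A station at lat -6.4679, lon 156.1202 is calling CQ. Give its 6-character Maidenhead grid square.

Add 180° to longitude and 90° to latitude: 336.1202, 83.5321.
Field (20°×10°, letters A–R): 336.1202/20 → 16 → Q, 83.5321/10 → 8 → I; chars QI.
Square (2°×1°, digits 0–9): 16.1202/2 → 8, 3.5321/1 → 3; chars 83.
Subsquare (5′×2.5′, letters a–x): 0.1202/0.0833333 → 1 → b, 0.5321/0.0416667 → 12 → m; chars bm.

QI83bm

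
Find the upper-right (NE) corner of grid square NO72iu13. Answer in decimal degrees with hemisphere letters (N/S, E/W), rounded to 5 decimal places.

52.85000° N, 94.68333° E

Field N=13, O=14: +13·20° lon, +14·10° lat → SW at lon 80°, lat 50°.
Square 7, 2: +7·2° lon, +2·1° lat → SW at lon 94°, lat 52°.
Subsquare i=8, u=20: +8·0.0833333° lon, +20·0.0416667° lat → SW at lon 94.6667°, lat 52.8333°.
Extended square 1, 3: +1·0.00833333° lon, +3·0.00416667° lat → SW at lon 94.675°, lat 52.8458°.
Cell spans 0.00833333° lon × 0.00416667° lat. NE corner is SW corner plus one full cell.
latitude 52.85000° N, longitude 94.68333° E.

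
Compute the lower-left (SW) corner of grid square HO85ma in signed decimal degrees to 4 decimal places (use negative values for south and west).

55.0000, -23.0000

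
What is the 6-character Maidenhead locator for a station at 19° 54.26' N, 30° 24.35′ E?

KK59ev

Add 180° to longitude and 90° to latitude: 210.4058, 109.9043.
Field: lon ⌊210.4058/20⌋ = 10 → K; lat ⌊109.9043/10⌋ = 10 → K.
Square: lon ⌊10.4058/2⌋ = 5; lat ⌊9.9043/1⌋ = 9.
Subsquare: lon ⌊0.4058/0.0833333⌋ = 4 → e; lat ⌊0.9043/0.0416667⌋ = 21 → v.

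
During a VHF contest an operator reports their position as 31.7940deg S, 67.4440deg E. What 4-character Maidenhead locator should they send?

MF38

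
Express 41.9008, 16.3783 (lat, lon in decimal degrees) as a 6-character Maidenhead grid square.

Shift to the Maidenhead origin (180°W, 90°S): lon 196.3783, lat 131.9008.
Field: 196.3783/20 → 9 → J, 131.9008/10 → 13 → N; chars JN.
Square: 16.3783/2 → 8, 1.9008/1 → 1; chars 81.
Subsquare: 0.3783/0.0833333 → 4 → e, 0.9008/0.0416667 → 21 → v; chars ev.

JN81ev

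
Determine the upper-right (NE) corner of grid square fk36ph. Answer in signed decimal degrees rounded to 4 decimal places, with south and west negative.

16.3333, -72.6667

Field F=5, K=10: +5·20° lon, +10·10° lat → SW at lon -80°, lat 10°.
Square 3, 6: +3·2° lon, +6·1° lat → SW at lon -74°, lat 16°.
Subsquare p=15, h=7: +15·0.0833333° lon, +7·0.0416667° lat → SW at lon -72.75°, lat 16.2917°.
Cell spans 0.0833333° lon × 0.0416667° lat. NE corner is SW corner plus one full cell.
latitude 16.3333, longitude -72.6667.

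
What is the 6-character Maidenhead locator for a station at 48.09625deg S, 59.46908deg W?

Add 180° to longitude and 90° to latitude: 120.5309, 41.9038.
Field: 120.5309/20 → 6 → G, 41.9038/10 → 4 → E; chars GE.
Square: 0.5309/2 → 0, 1.9038/1 → 1; chars 01.
Subsquare: 0.5309/0.0833333 → 6 → g, 0.9038/0.0416667 → 21 → v; chars gv.

GE01gv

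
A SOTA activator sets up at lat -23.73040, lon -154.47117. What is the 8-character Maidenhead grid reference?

BG26sg34

Shift to the Maidenhead origin (180°W, 90°S): lon 25.52883, lat 66.26960.
Field: 25.52883/20 → 1 → B, 66.26960/10 → 6 → G; chars BG.
Square: 5.52883/2 → 2, 6.26960/1 → 6; chars 26.
Subsquare: 1.52883/0.0833333 → 18 → s, 0.26960/0.0416667 → 6 → g; chars sg.
Extended square: 0.02883/0.00833333 → 3, 0.01960/0.00416667 → 4; chars 34.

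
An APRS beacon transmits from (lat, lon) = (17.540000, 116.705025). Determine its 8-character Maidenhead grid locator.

OK87im49

Shift to the Maidenhead origin (180°W, 90°S): lon 296.70502, lat 107.54000.
Field: 296.70502/20 → 14 → O, 107.54000/10 → 10 → K; chars OK.
Square: 16.70502/2 → 8, 7.54000/1 → 7; chars 87.
Subsquare: 0.70502/0.0833333 → 8 → i, 0.54000/0.0416667 → 12 → m; chars im.
Extended square: 0.03836/0.00833333 → 4, 0.04000/0.00416667 → 9; chars 49.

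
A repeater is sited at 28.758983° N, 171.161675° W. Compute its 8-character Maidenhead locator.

AL48ks02

Shift to the Maidenhead origin (180°W, 90°S): lon 8.83832, lat 118.75898.
Field: lon ⌊8.83832/20⌋ = 0 → A; lat ⌊118.75898/10⌋ = 11 → L.
Square: lon ⌊8.83832/2⌋ = 4; lat ⌊8.75898/1⌋ = 8.
Subsquare: lon ⌊0.83832/0.0833333⌋ = 10 → k; lat ⌊0.75898/0.0416667⌋ = 18 → s.
Extended square: lon ⌊0.00499/0.00833333⌋ = 0; lat ⌊0.00898/0.00416667⌋ = 2.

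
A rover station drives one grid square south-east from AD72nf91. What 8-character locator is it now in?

Longitude extended square 9; +1 → 10, wraps to 0, carry into subsquare.
Longitude subsquare n = 13; +1 → 14 = o.
Latitude extended square 1; −1 → 0.

AD72of00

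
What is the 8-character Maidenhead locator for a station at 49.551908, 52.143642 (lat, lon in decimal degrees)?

Shift to the Maidenhead origin (180°W, 90°S): lon 232.14364, lat 139.55191.
Field (20°×10°, letters A–R): 232.14364/20 → 11 → L, 139.55191/10 → 13 → N; chars LN.
Square (2°×1°, digits 0–9): 12.14364/2 → 6, 9.55191/1 → 9; chars 69.
Subsquare (5′×2.5′, letters a–x): 0.14364/0.0833333 → 1 → b, 0.55191/0.0416667 → 13 → n; chars bn.
Extended square (30″×15″, digits 0–9): 0.06031/0.00833333 → 7, 0.01024/0.00416667 → 2; chars 72.

LN69bn72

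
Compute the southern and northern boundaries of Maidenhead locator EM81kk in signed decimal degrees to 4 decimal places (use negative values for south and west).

31.4167, 31.4583

Field E=4, M=12: +4·20° lon, +12·10° lat → SW at lon -100°, lat 30°.
Square 8, 1: +8·2° lon, +1·1° lat → SW at lon -84°, lat 31°.
Subsquare k=10, k=10: +10·0.0833333° lon, +10·0.0416667° lat → SW at lon -83.1667°, lat 31.4167°.
Cell spans 0.0833333° lon × 0.0416667° lat.
south 31.4167, north 31.4583.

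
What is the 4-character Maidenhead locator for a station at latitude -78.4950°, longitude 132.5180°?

Shift to the Maidenhead origin (180°W, 90°S): lon 312.52, lat 11.50.
Field: lon ⌊312.52/20⌋ = 15 → P; lat ⌊11.50/10⌋ = 1 → B.
Square: lon ⌊12.52/2⌋ = 6; lat ⌊1.50/1⌋ = 1.

PB61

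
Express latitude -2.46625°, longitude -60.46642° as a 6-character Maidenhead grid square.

Offset from 180°W / 90°S: lon 119.5336°, lat 87.5337°.
Field: 119.5336/20 → 5 → F, 87.5337/10 → 8 → I; chars FI.
Square: 19.5336/2 → 9, 7.5337/1 → 7; chars 97.
Subsquare: 1.5336/0.0833333 → 18 → s, 0.5337/0.0416667 → 12 → m; chars sm.

FI97sm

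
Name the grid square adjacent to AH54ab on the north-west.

AH44xc

Longitude subsquare a = 0; −1 → -1, wraps to 23 = x, carry into square.
Longitude square 5; −1 → 4.
Latitude subsquare b = 1; +1 → 2 = c.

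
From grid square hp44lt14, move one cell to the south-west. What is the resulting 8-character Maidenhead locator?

HP44lt03

Longitude extended square 1; −1 → 0.
Latitude extended square 4; −1 → 3.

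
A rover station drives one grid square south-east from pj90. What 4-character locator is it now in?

QI09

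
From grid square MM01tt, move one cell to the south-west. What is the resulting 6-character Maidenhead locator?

Longitude subsquare t = 19; −1 → 18 = s.
Latitude subsquare t = 19; −1 → 18 = s.

MM01ss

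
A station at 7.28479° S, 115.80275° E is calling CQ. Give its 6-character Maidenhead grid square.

OI72vr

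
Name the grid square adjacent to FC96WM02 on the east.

FC96wm12

Longitude extended square 0; +1 → 1.
The latitude characters are unchanged.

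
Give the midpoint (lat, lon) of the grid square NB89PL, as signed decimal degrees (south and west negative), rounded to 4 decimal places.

Field N=13, B=1: +13·20° lon, +1·10° lat → SW at lon 80°, lat -80°.
Square 8, 9: +8·2° lon, +9·1° lat → SW at lon 96°, lat -71°.
Subsquare p=15, l=11: +15·0.0833333° lon, +11·0.0416667° lat → SW at lon 97.25°, lat -70.5417°.
Cell spans 0.0833333° lon × 0.0416667° lat. Centre is SW corner plus half of each.
latitude -70.5208, longitude 97.2917.

-70.5208, 97.2917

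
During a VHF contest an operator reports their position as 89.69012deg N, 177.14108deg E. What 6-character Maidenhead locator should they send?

Add 180° to longitude and 90° to latitude: 357.1411, 179.6901.
Field: lon ⌊357.1411/20⌋ = 17 → R; lat ⌊179.6901/10⌋ = 17 → R.
Square: lon ⌊17.1411/2⌋ = 8; lat ⌊9.6901/1⌋ = 9.
Subsquare: lon ⌊1.1411/0.0833333⌋ = 13 → n; lat ⌊0.6901/0.0416667⌋ = 16 → q.

RR89nq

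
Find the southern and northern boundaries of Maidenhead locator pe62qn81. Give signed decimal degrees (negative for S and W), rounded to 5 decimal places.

-47.45417, -47.45000

Field P=15, E=4: +15·20° lon, +4·10° lat → SW at lon 120°, lat -50°.
Square 6, 2: +6·2° lon, +2·1° lat → SW at lon 132°, lat -48°.
Subsquare q=16, n=13: +16·0.0833333° lon, +13·0.0416667° lat → SW at lon 133.333°, lat -47.4583°.
Extended square 8, 1: +8·0.00833333° lon, +1·0.00416667° lat → SW at lon 133.4°, lat -47.4542°.
Cell spans 0.00833333° lon × 0.00416667° lat.
south -47.45417, north -47.45000.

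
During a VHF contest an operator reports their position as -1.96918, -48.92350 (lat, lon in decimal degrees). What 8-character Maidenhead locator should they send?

GI58ma97

Shift to the Maidenhead origin (180°W, 90°S): lon 131.07650, lat 88.03082.
Field: lon ⌊131.07650/20⌋ = 6 → G; lat ⌊88.03082/10⌋ = 8 → I.
Square: lon ⌊11.07650/2⌋ = 5; lat ⌊8.03082/1⌋ = 8.
Subsquare: lon ⌊1.07650/0.0833333⌋ = 12 → m; lat ⌊0.03082/0.0416667⌋ = 0 → a.
Extended square: lon ⌊0.07650/0.00833333⌋ = 9; lat ⌊0.03082/0.00416667⌋ = 7.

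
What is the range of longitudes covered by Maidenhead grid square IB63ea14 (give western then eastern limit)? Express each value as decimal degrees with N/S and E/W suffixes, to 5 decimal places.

7.65833° W, 7.65000° W

Field I=8, B=1: +8·20° lon, +1·10° lat → SW at lon -20°, lat -80°.
Square 6, 3: +6·2° lon, +3·1° lat → SW at lon -8°, lat -77°.
Subsquare e=4, a=0: +4·0.0833333° lon, +0·0.0416667° lat → SW at lon -7.66667°, lat -77°.
Extended square 1, 4: +1·0.00833333° lon, +4·0.00416667° lat → SW at lon -7.65833°, lat -76.9833°.
Cell spans 0.00833333° lon × 0.00416667° lat.
west 7.65833° W, east 7.65000° W.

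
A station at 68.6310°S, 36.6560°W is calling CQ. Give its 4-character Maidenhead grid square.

Offset from 180°W / 90°S: lon 143.34°, lat 21.37°.
Field: lon ⌊143.34/20⌋ = 7 → H; lat ⌊21.37/10⌋ = 2 → C.
Square: lon ⌊3.34/2⌋ = 1; lat ⌊1.37/1⌋ = 1.

HC11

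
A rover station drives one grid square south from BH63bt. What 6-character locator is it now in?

BH63bs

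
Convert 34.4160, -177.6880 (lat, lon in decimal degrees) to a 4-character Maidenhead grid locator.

AM14

Add 180° to longitude and 90° to latitude: 2.31, 124.42.
Field: lon ⌊2.31/20⌋ = 0 → A; lat ⌊124.42/10⌋ = 12 → M.
Square: lon ⌊2.31/2⌋ = 1; lat ⌊4.42/1⌋ = 4.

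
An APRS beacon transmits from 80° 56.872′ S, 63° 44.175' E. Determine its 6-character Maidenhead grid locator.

MA19ub

Add 180° to longitude and 90° to latitude: 243.7362, 9.0521.
Field: lon ⌊243.7362/20⌋ = 12 → M; lat ⌊9.0521/10⌋ = 0 → A.
Square: lon ⌊3.7362/2⌋ = 1; lat ⌊9.0521/1⌋ = 9.
Subsquare: lon ⌊1.7362/0.0833333⌋ = 20 → u; lat ⌊0.0521/0.0416667⌋ = 1 → b.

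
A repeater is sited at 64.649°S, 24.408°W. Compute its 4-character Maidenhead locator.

Add 180° to longitude and 90° to latitude: 155.59, 25.35.
Field (20°×10°, letters A–R): lon ⌊155.59/20⌋ = 7 → H; lat ⌊25.35/10⌋ = 2 → C.
Square (2°×1°, digits 0–9): lon ⌊15.59/2⌋ = 7; lat ⌊5.35/1⌋ = 5.

HC75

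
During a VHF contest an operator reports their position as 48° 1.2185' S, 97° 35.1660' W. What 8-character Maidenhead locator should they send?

Offset from 180°W / 90°S: lon 82.41390°, lat 41.97969°.
Field: 82.41390/20 → 4 → E, 41.97969/10 → 4 → E; chars EE.
Square: 2.41390/2 → 1, 1.97969/1 → 1; chars 11.
Subsquare: 0.41390/0.0833333 → 4 → e, 0.97969/0.0416667 → 23 → x; chars ex.
Extended square: 0.08057/0.00833333 → 9, 0.02136/0.00416667 → 5; chars 95.

EE11ex95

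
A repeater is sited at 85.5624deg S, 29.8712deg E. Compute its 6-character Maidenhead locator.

Offset from 180°W / 90°S: lon 209.8712°, lat 4.4376°.
Field (20°×10°, letters A–R): 209.8712/20 → 10 → K, 4.4376/10 → 0 → A; chars KA.
Square (2°×1°, digits 0–9): 9.8712/2 → 4, 4.4376/1 → 4; chars 44.
Subsquare (5′×2.5′, letters a–x): 1.8712/0.0833333 → 22 → w, 0.4376/0.0416667 → 10 → k; chars wk.

KA44wk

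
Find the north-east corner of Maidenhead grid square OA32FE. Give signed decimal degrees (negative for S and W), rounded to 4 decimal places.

-87.7917, 106.5000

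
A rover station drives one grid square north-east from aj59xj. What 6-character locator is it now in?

Longitude subsquare x = 23; +1 → 24, wraps to 0 = a, carry into square.
Longitude square 5; +1 → 6.
Latitude subsquare j = 9; +1 → 10 = k.

AJ69ak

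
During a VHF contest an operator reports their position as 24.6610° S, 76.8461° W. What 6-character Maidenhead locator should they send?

FG15ni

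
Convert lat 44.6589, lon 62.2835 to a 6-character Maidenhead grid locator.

MN14dp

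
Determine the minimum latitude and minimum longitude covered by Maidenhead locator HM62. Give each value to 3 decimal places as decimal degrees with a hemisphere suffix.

32.000° N, 28.000° W

Field H=7, M=12: +7·20° lon, +12·10° lat → SW at lon -40°, lat 30°.
Square 6, 2: +6·2° lon, +2·1° lat → SW at lon -28°, lat 32°.
latitude 32.000° N, longitude 28.000° W.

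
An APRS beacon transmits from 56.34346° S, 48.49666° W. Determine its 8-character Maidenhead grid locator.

GD53sp07

Add 180° to longitude and 90° to latitude: 131.50334, 33.65654.
Field (20°×10°, letters A–R): 131.50334/20 → 6 → G, 33.65654/10 → 3 → D; chars GD.
Square (2°×1°, digits 0–9): 11.50334/2 → 5, 3.65654/1 → 3; chars 53.
Subsquare (5′×2.5′, letters a–x): 1.50334/0.0833333 → 18 → s, 0.65654/0.0416667 → 15 → p; chars sp.
Extended square (30″×15″, digits 0–9): 0.00334/0.00833333 → 0, 0.03154/0.00416667 → 7; chars 07.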